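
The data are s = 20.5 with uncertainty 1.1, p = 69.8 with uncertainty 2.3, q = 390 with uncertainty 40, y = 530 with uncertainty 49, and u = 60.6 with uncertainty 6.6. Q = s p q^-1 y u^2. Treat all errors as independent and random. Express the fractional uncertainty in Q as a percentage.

26.5%

For a monomial Q ∝ s, p, q^-1, y, u^2, fractional errors add in quadrature:
  (1·δs/s)² = (1×0.0537)² = 0.00288;  (1·δp/p)² = (1×0.0330)² = 0.00109;  (-1·δq/q)² = (-1×0.103)² = 0.0105;  (1·δy/y)² = (1×0.0925)² = 0.00855;  (2·δu/u)² = (2×0.109)² = 0.0474
δQ/Q = √(0.0705) = 0.265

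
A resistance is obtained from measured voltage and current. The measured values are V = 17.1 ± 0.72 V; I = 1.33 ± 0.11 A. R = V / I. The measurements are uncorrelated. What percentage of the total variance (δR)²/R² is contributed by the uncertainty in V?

(δR/R)² = (1·δV/V)² + (-1·δI/I)²
  V term: (1×0.0421)² = 0.00177
  I term: (-1×0.0827)² = 0.00684
Total = 0.00861. Share from V = 0.00177/0.00861 = 0.206.

20.6%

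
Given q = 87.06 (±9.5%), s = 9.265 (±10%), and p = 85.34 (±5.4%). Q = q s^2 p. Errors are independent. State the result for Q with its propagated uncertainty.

Since Q is a product/quotient, work with relative uncertainties:
  (1·δq/q)² = (1×0.0950)² = 0.00903;  (2·δs/s)² = (2×0.100)² = 0.0400;  (1·δp/p)² = (1×0.0540)² = 0.00292
δQ/Q = √(0.0519) = 0.228
Q = 637800, so δQ = 0.228 × 637800 = 1.45e+05.

(6.378 ± 1.45) × 10^5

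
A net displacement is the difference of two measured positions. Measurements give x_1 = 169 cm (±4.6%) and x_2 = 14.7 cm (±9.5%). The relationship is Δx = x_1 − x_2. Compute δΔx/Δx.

0.0512

Sums and differences: (δΔx)² = Σ (cᵢ δxᵢ)².
  (δx_1)² = 60.4;  (δx_2)² = 1.95
δΔx = √(62.4) = 7.90 cm
Δx = 154 cm, so δΔx/Δx = 7.90/154 = 0.0512.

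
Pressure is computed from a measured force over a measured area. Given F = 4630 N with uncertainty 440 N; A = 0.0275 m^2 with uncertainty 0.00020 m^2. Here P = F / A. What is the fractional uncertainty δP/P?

0.0953

For a monomial P ∝ F, A^-1, fractional errors add in quadrature:
  (1·δF/F)² = (1×0.0950)² = 0.00903;  (-1·δA/A)² = (-1×0.00727)² = 5.29e-05
δP/P = √(0.00908) = 0.0953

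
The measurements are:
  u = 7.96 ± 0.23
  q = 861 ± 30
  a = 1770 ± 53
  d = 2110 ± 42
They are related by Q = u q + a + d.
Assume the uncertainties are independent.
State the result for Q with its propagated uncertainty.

10700 ± 318

Let p = u·q = 6850. δp/p = √((1·δu/u)² + (1·δq/q)²) = √(0.000835 + 0.00121) = 0.0453, so δp = 310.
Q = p + a + d: δQ = √(δp² + δa² + δd²) = √(96200 + 2810 + 1760) = 318
Q = 10700.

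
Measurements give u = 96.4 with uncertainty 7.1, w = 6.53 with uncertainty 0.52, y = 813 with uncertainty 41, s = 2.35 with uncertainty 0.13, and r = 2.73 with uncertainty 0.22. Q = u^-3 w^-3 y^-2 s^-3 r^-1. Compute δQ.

Q is a product of powers, so relative uncertainties combine in quadrature:
  (-3·δu/u)² = (-3×0.0737)² = 0.0488;  (-3·δw/w)² = (-3×0.0796)² = 0.0571;  (-2·δy/y)² = (-2×0.0504)² = 0.0102;  (-3·δs/s)² = (-3×0.0553)² = 0.0275;  (-1·δr/r)² = (-1×0.0806)² = 0.00649
δQ/Q = √(0.150) = 0.387
Q = 1.71e-16, so δQ = 0.387 × 1.71e-16 = 6.63e-17.

6.63e-17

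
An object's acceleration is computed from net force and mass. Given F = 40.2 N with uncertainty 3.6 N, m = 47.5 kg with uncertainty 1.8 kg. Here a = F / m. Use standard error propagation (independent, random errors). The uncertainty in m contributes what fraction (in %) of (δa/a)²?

15.2%

(δa/a)² = (1·δF/F)² + (-1·δm/m)²
  F term: (1×0.0896)² = 0.00802
  m term: (-1×0.0379)² = 0.00144
Total = 0.00946. Share from m = 0.00144/0.00946 = 0.152.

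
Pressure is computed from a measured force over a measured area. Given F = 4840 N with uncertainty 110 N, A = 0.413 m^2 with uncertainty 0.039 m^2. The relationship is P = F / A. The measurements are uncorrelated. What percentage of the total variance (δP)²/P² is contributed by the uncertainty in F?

5.48%

(δP/P)² = (1·δF/F)² + (-1·δA/A)²
  F term: (1×0.0227)² = 0.000517
  A term: (-1×0.0944)² = 0.00892
Total = 0.00943. Share from F = 0.000517/0.00943 = 0.0548.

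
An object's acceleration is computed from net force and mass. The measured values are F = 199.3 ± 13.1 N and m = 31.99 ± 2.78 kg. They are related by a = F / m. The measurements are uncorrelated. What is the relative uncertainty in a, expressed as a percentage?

Each factor contributes (exponent × relative error)² to (δa/a)²:
  (1·δF/F)² = (1×0.0657)² = 0.00432;  (-1·δm/m)² = (-1×0.0869)² = 0.00755
δa/a = √(0.0119) = 0.109

10.9%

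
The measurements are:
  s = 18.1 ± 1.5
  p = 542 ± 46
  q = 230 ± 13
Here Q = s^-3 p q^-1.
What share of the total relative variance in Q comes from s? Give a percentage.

85.6%

(δQ/Q)² = (-3·δs/s)² + (1·δp/p)² + (-1·δq/q)²
  s term: (-3×0.0829)² = 0.0618
  p term: (1×0.0849)² = 0.00720
  q term: (-1×0.0565)² = 0.00319
Total = 0.0722. Share from s = 0.0618/0.0722 = 0.856.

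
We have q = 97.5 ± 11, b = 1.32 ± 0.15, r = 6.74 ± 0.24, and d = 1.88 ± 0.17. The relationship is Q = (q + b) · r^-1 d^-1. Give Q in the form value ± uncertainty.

7.80 ± 1.15

Let u = q + b = 98.8. δu = √(δq² + δb²) = √(121 + 0.0225) = 11.0, so δu/u = 0.111.
Q is then a monomial in u, r, d:
δQ/Q = √((δu/u)² + (-1·δr/r)² + (-1·δd/d)²) = √(0.0124 + 0.00127 + 0.00818) = 0.148
Q = 7.80, so δQ = 0.148 × 7.80 = 1.15.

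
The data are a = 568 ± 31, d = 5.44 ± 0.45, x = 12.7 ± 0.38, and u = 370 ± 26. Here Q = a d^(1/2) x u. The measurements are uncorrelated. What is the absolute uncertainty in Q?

Q is a product of powers, so relative uncertainties combine in quadrature:
  (1·δa/a)² = (1×0.0546)² = 0.00298;  (½·δd/d)² = (0.5×0.0827)² = 0.00171;  (1·δx/x)² = (1×0.0299)² = 0.000895;  (1·δu/u)² = (1×0.0703)² = 0.00494
δQ/Q = √(0.0105) = 0.103
Q = 6.23e+06, so δQ = 0.103 × 6.23e+06 = 6.39e+05.

6.39e+05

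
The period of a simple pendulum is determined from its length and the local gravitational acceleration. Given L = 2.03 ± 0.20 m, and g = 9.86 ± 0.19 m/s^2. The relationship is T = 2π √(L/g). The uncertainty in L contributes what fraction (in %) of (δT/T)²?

96.3%

(δT/T)² = (½·δL/L)² + (−½·δg/g)²
  L term: (0.5×0.0985)² = 0.00243
  g term: (-0.5×0.0193)² = 9.28e-05
Total = 0.00252. Share from L = 0.00243/0.00252 = 0.963.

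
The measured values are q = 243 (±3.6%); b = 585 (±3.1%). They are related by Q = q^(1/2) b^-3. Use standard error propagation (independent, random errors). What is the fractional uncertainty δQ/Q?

For a monomial Q ∝ q^(1/2), b^-3, fractional errors add in quadrature:
  (½·δq/q)² = (0.5×0.0360)² = 0.000324;  (-3·δb/b)² = (-3×0.0310)² = 0.00865
δQ/Q = √(0.00897) = 0.0947

0.0947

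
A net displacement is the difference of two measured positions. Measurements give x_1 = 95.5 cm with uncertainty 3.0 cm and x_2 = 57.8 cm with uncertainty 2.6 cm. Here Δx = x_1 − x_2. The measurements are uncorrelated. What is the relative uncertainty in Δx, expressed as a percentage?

Δx is a linear combination, so absolute uncertainties add in quadrature:
  (δx_1)² = 9.00;  (δx_2)² = 6.76
δΔx = √(15.8) = 3.97 cm
Δx = 37.7 cm, so δΔx/Δx = 3.97/37.7 = 0.105.

10.5%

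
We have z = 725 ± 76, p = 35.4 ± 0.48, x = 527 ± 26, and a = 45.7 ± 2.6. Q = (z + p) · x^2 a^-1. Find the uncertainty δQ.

Let u = z + p = 760. δu = √(δz² + δp²) = √(5780 + 0.230) = 76.0, so δu/u = 0.0999.
Q is then a monomial in u, x, a:
δQ/Q = √((δu/u)² + (2·δx/x)² + (-1·δa/a)²) = √(0.00999 + 0.00974 + 0.00324) = 0.152
Q = 4.62e+06, so δQ = 0.152 × 4.62e+06 = 7e+05.

7e+05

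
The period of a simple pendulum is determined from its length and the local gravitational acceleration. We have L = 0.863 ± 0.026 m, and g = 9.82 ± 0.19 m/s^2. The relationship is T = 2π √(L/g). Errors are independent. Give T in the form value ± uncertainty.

T is a product of powers, so relative uncertainties combine in quadrature:
  (½·δL/L)² = (0.5×0.0301)² = 0.000227;  (−½·δg/g)² = (-0.5×0.0193)² = 9.36e-05
δT/T = √(0.000321) = 0.0179
T = 1.86 s, so δT = 0.0179 × 1.86 = 0.0333 s.

1.86 ± 0.0333 s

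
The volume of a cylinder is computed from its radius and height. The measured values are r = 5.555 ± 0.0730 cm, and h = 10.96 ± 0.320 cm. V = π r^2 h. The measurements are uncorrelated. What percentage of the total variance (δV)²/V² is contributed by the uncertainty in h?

(δV/V)² = (2·δr/r)² + (1·δh/h)²
  r term: (2×0.0131)² = 0.000691
  h term: (1×0.0292)² = 0.000852
Total = 0.00154. Share from h = 0.000852/0.00154 = 0.552.

55.2%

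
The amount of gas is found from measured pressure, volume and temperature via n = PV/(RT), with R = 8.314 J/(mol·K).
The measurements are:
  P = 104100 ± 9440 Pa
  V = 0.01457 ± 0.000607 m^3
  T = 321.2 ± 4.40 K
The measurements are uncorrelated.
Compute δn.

For a monomial n ∝ P, V, T^-1, fractional errors add in quadrature:
  (1·δP/P)² = (1×0.0907)² = 0.00822;  (1·δV/V)² = (1×0.0417)² = 0.00174;  (-1·δT/T)² = (-1×0.0137)² = 0.000188
δn/n = √(0.0101) = 0.101
n = 0.5680 mol, so δn = 0.101 × 0.5680 = 0.0572 mol.

0.0572 mol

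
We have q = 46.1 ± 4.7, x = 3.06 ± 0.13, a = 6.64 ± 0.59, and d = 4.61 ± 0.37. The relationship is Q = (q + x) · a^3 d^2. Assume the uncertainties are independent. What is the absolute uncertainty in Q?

Let u = q + x = 49.2. δu = √(δq² + δx²) = √(22.1 + 0.0169) = 4.70, so δu/u = 0.0956.
Q is then a monomial in u, a, d:
δQ/Q = √((δu/u)² + (3·δa/a)² + (2·δd/d)²) = √(0.00915 + 0.0711 + 0.0258) = 0.326
Q = 3.06e+05, so δQ = 0.326 × 3.06e+05 = 99600.

99600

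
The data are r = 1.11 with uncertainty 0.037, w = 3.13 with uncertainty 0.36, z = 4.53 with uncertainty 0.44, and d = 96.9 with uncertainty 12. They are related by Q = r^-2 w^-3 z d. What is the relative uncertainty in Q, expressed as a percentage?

38.5%

Relative error in a monomial: (δQ/Q)² = Σ (nᵢ · δxᵢ/xᵢ)².
  (-2·δr/r)² = (-2×0.0333)² = 0.00444;  (-3·δw/w)² = (-3×0.115)² = 0.119;  (1·δz/z)² = (1×0.0971)² = 0.00943;  (1·δd/d)² = (1×0.124)² = 0.0153
δQ/Q = √(0.148) = 0.385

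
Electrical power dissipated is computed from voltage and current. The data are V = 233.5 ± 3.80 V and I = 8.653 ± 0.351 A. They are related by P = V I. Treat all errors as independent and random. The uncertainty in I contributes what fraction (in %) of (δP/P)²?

86.1%

(δP/P)² = (1·δV/V)² + (1·δI/I)²
  V term: (1×0.0163)² = 0.000265
  I term: (1×0.0406)² = 0.00165
Total = 0.00191. Share from I = 0.00165/0.00191 = 0.861.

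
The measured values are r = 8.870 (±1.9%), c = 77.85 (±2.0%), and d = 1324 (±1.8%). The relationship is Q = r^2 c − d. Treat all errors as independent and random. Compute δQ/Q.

Let p = r^2·c = 6125. δp/p = √((2·δr/r)² + (1·δc/c)²) = √(0.00144 + 0.000400) = 0.0429, so δp = 263.
Q = p − d: δQ = √(δp² + δd²) = √(69200 + 568) = 264
Q = 4801, so δQ/Q = 264/4801 = 0.0550.

0.0550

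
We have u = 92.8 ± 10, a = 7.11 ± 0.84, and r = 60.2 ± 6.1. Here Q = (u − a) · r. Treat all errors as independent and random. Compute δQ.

799

Let w = u − a = 85.7. δw = √(δu² + δa²) = √(100 + 0.706) = 10.0, so δw/w = 0.117.
Q is then a monomial in w, r:
δQ/Q = √((δw/w)² + (1·δr/r)²) = √(0.0137 + 0.0103) = 0.155
Q = 5160, so δQ = 0.155 × 5160 = 799.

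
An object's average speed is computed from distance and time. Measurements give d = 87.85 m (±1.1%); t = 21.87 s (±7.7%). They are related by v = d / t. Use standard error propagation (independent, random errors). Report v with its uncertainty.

v is a product of powers, so relative uncertainties combine in quadrature:
  (1·δd/d)² = (1×0.0110)² = 0.000121;  (-1·δt/t)² = (-1×0.0770)² = 0.00593
δv/v = √(0.00605) = 0.0778
v = 4.017 m/s, so δv = 0.0778 × 4.017 = 0.312 m/s.

4.017 ± 0.312 m/s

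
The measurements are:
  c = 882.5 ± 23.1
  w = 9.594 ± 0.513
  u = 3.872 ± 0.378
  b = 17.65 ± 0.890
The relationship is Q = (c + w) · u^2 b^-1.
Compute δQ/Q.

0.203

Let h = c + w = 892.1. δh = √(δc² + δw²) = √(534 + 0.263) = 23.1, so δh/h = 0.0259.
Q is then a monomial in h, u, b:
δQ/Q = √((δh/h)² + (2·δu/u)² + (-1·δb/b)²) = √(0.000671 + 0.0381 + 0.00254) = 0.203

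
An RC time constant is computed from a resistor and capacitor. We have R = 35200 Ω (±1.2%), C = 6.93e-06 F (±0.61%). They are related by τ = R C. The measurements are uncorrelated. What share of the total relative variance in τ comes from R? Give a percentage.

79.5%

(δτ/τ)² = (1·δR/R)² + (1·δC/C)²
  R term: (1×0.0120)² = 0.000144
  C term: (1×0.00610)² = 3.72e-05
Total = 0.000181. Share from R = 0.000144/0.000181 = 0.795.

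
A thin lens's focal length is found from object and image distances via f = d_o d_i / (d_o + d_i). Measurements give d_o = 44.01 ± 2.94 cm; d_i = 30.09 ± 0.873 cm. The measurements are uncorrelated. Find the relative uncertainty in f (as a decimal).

∂f/∂d_o = (d_i/(d_o+d_i))² = 0.165;  ∂f/∂d_i = (d_o/(d_o+d_i))² = 0.353
δf = √((∂f/∂d_o · δd_o)² + (∂f/∂d_i · δd_i)²) = √(0.235 + 0.0948) = 0.574 cm
f = 17.87 cm, so δf/f = 0.574/17.87 = 0.0321.

0.0321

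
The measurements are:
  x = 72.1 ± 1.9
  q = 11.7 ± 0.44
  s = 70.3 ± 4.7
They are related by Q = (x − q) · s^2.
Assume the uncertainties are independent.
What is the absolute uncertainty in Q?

41100

Let u = x − q = 60.4. δu = √(δx² + δq²) = √(3.61 + 0.194) = 1.95, so δu/u = 0.0323.
Q is then a monomial in u, s:
δQ/Q = √((δu/u)² + (2·δs/s)²) = √(0.00104 + 0.0179) = 0.138
Q = 2.99e+05, so δQ = 0.138 × 2.99e+05 = 41100.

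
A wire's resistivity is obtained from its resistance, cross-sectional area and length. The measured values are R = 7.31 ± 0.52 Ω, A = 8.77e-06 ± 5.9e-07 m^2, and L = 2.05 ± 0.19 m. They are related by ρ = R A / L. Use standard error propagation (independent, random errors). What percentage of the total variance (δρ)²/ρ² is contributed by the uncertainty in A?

(δρ/ρ)² = (1·δR/R)² + (1·δA/A)² + (-1·δL/L)²
  R term: (1×0.0711)² = 0.00506
  A term: (1×0.0673)² = 0.00453
  L term: (-1×0.0927)² = 0.00859
Total = 0.0182. Share from A = 0.00453/0.0182 = 0.249.

24.9%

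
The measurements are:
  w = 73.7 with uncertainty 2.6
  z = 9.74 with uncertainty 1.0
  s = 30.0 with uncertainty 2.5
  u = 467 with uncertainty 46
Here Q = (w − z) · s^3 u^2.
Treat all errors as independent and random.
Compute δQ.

1.21e+11

Let h = w − z = 64.0. δh = √(δw² + δz²) = √(6.76 + 1.00) = 2.79, so δh/h = 0.0436.
Q is then a monomial in h, s, u:
δQ/Q = √((δh/h)² + (3·δs/s)² + (2·δu/u)²) = √(0.00190 + 0.0625 + 0.0388) = 0.321
Q = 3.77e+11, so δQ = 0.321 × 3.77e+11 = 1.21e+11.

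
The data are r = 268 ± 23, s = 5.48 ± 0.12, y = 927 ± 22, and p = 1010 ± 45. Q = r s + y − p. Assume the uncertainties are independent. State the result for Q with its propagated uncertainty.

1390 ± 139

Let w = r·s = 1470. δw/w = √((1·δr/r)² + (1·δs/s)²) = √(0.00737 + 0.000480) = 0.0886, so δw = 130.
Q = w + y − p: δQ = √(δw² + δy² + δp²) = √(16900 + 484 + 2020) = 139
Q = 1390.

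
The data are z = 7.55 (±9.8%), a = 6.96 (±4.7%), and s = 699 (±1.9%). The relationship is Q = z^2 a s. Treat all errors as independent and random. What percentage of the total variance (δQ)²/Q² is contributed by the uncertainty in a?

(δQ/Q)² = (2·δz/z)² + (1·δa/a)² + (1·δs/s)²
  z term: (2×0.0980)² = 0.0384
  a term: (1×0.0470)² = 0.00221
  s term: (1×0.0190)² = 0.000361
Total = 0.0410. Share from a = 0.00221/0.0410 = 0.0539.

5.39%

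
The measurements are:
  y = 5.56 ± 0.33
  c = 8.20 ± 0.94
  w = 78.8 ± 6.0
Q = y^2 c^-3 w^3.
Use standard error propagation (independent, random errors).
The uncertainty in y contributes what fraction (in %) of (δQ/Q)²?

7.64%

(δQ/Q)² = (2·δy/y)² + (-3·δc/c)² + (3·δw/w)²
  y term: (2×0.0594)² = 0.0141
  c term: (-3×0.115)² = 0.118
  w term: (3×0.0761)² = 0.0522
Total = 0.185. Share from y = 0.0141/0.185 = 0.0764.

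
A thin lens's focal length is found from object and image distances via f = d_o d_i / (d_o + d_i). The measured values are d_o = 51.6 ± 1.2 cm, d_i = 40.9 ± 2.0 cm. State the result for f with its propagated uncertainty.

∂f/∂d_o = (d_i/(d_o+d_i))² = 0.196;  ∂f/∂d_i = (d_o/(d_o+d_i))² = 0.311
δf = √((∂f/∂d_o · δd_o)² + (∂f/∂d_i · δd_i)²) = √(0.0550 + 0.387) = 0.665 cm
f = 22.8 cm.

22.8 ± 0.665 cm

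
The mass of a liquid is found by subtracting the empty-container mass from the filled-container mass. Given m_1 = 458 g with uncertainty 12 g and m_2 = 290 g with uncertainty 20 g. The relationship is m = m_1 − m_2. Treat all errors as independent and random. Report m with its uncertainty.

168 ± 23.3 g

For a sum/difference, combine absolute errors in quadrature:
  (δm_1)² = 144;  (δm_2)² = 400
δm = √(544) = 23.3 g
m = 168 g.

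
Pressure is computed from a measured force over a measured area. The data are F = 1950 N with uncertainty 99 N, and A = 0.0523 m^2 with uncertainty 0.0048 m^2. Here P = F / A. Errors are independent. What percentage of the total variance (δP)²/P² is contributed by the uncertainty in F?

23.4%

(δP/P)² = (1·δF/F)² + (-1·δA/A)²
  F term: (1×0.0508)² = 0.00258
  A term: (-1×0.0918)² = 0.00842
Total = 0.0110. Share from F = 0.00258/0.0110 = 0.234.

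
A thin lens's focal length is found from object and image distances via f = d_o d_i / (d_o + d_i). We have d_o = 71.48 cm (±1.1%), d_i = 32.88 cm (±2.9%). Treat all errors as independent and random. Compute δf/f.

0.0202

∂f/∂d_o = (d_i/(d_o+d_i))² = 0.0993;  ∂f/∂d_i = (d_o/(d_o+d_i))² = 0.469
δf = √((∂f/∂d_o · δd_o)² + (∂f/∂d_i · δd_i)²) = √(0.00609 + 0.200) = 0.454 cm
f = 22.52 cm, so δf/f = 0.454/22.52 = 0.0202.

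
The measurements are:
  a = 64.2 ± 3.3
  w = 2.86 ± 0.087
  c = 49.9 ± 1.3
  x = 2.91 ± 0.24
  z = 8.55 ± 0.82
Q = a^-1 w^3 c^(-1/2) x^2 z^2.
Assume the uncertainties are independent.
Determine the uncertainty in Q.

Each factor contributes (exponent × relative error)² to (δQ/Q)²:
  (-1·δa/a)² = (-1×0.0514)² = 0.00264;  (3·δw/w)² = (3×0.0304)² = 0.00833;  (−½·δc/c)² = (-0.5×0.0261)² = 0.000170;  (2·δx/x)² = (2×0.0825)² = 0.0272;  (2·δz/z)² = (2×0.0959)² = 0.0368
δQ/Q = √(0.0751) = 0.274
Q = 31.9, so δQ = 0.274 × 31.9 = 8.75.

8.75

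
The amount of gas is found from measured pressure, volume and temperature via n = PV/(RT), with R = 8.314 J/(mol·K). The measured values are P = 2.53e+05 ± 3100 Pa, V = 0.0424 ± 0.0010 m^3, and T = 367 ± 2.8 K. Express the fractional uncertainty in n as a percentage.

n is a product of powers, so relative uncertainties combine in quadrature:
  (1·δP/P)² = (1×0.0123)² = 0.000150;  (1·δV/V)² = (1×0.0236)² = 0.000556;  (-1·δT/T)² = (-1×0.00763)² = 5.82e-05
δn/n = √(0.000765) = 0.0277

2.77%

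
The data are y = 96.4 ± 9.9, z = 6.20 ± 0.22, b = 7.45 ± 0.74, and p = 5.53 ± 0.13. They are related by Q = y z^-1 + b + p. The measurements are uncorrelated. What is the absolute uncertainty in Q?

1.85

Let w = y·z^-1 = 15.5. δw/w = √((1·δy/y)² + (-1·δz/z)²) = √(0.0105 + 0.00126) = 0.109, so δw = 1.69.
Q = w + b + p: δQ = √(δw² + δb² + δp²) = √(2.85 + 0.548 + 0.0169) = 1.85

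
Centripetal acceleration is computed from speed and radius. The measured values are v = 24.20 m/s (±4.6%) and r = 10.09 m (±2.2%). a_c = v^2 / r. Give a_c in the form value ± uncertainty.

Since a_c is a product/quotient, work with relative uncertainties:
  (2·δv/v)² = (2×0.0460)² = 0.00846;  (-1·δr/r)² = (-1×0.0220)² = 0.000484
δa_c/a_c = √(0.00895) = 0.0946
a_c = 58.04 m/s^2, so δa_c = 0.0946 × 58.04 = 5.49 m/s^2.

58.04 ± 5.49 m/s^2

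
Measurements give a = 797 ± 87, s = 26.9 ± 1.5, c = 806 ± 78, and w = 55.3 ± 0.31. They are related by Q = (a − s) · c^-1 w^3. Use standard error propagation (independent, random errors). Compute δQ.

24200

Let u = a − s = 770. δu = √(δa² + δs²) = √(7570 + 2.25) = 87.0, so δu/u = 0.113.
Q is then a monomial in u, c, w:
δQ/Q = √((δu/u)² + (-1·δc/c)² + (3·δw/w)²) = √(0.0128 + 0.00937 + 0.000283) = 0.150
Q = 1.62e+05, so δQ = 0.150 × 1.62e+05 = 24200.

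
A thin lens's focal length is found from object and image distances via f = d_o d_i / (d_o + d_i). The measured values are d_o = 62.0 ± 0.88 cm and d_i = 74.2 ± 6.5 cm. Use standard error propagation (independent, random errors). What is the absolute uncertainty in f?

∂f/∂d_o = (d_i/(d_o+d_i))² = 0.297;  ∂f/∂d_i = (d_o/(d_o+d_i))² = 0.207
δf = √((∂f/∂d_o · δd_o)² + (∂f/∂d_i · δd_i)²) = √(0.0682 + 1.81) = 1.37 cm

1.37 cm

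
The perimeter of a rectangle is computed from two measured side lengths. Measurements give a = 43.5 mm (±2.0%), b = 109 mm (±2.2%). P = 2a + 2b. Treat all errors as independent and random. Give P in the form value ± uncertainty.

P is a linear combination, so absolute uncertainties add in quadrature:
  (2·δa)² = 3.03;  (2·δb)² = 23.0
δP = √(26.0) = 5.10 mm
P = 305 mm.

305 ± 5.10 mm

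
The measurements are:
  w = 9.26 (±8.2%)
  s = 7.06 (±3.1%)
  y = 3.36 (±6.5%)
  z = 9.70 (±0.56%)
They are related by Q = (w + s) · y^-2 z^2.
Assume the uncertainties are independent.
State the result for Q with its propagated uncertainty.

Let u = w + s = 16.3. δu = √(δw² + δs²) = √(0.577 + 0.0479) = 0.790, so δu/u = 0.0484.
Q is then a monomial in u, y, z:
δQ/Q = √((δu/u)² + (-2·δy/y)² + (2·δz/z)²) = √(0.00234 + 0.0169 + 0.000125) = 0.139
Q = 136, so δQ = 0.139 × 136 = 18.9.

136 ± 18.9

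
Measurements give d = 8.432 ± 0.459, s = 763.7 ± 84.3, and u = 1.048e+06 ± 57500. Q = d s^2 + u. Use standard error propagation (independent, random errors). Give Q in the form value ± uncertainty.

Let p = d·s^2 = 4.918e+06. δp/p = √((1·δd/d)² + (2·δs/s)²) = √(0.00296 + 0.0487) = 0.227, so δp = 1.12e+06.
Q = p + u: δQ = √(δp² + δu²) = √(1.25e+12 + 3.31e+09) = 1.12e+06
Q = 5.966e+06.

(5.966 ± 1.12) × 10^6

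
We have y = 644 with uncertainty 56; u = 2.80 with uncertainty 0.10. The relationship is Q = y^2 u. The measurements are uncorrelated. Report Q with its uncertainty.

(1.16 ± 0.206) × 10^6

For a monomial Q ∝ y^2, u, fractional errors add in quadrature:
  (2·δy/y)² = (2×0.0870)² = 0.0302;  (1·δu/u)² = (1×0.0357)² = 0.00128
δQ/Q = √(0.0315) = 0.178
Q = 1.16e+06, so δQ = 0.178 × 1.16e+06 = 2.06e+05.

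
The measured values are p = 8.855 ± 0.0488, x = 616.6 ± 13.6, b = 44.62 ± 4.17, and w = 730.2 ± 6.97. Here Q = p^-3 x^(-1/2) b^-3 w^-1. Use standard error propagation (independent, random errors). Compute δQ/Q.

0.281

Q is a product of powers, so relative uncertainties combine in quadrature:
  (-3·δp/p)² = (-3×0.00551)² = 0.000273;  (−½·δx/x)² = (-0.5×0.0221)² = 0.000122;  (-3·δb/b)² = (-3×0.0935)² = 0.0786;  (-1·δw/w)² = (-1×0.00955)² = 9.11e-05
δQ/Q = √(0.0791) = 0.281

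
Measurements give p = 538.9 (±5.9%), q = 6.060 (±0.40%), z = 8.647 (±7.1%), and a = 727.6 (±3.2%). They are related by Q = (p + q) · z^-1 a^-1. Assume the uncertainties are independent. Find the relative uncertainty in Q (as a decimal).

Let u = p + q = 545.0. δu = √(δp² + δq²) = √(1010 + 0.000588) = 31.8, so δu/u = 0.0583.
Q is then a monomial in u, z, a:
δQ/Q = √((δu/u)² + (-1·δz/z)² + (-1·δa/a)²) = √(0.00340 + 0.00504 + 0.00102) = 0.0973

0.0973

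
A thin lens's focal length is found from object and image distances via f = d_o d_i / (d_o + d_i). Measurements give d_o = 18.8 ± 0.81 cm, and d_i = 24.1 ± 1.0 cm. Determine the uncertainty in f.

∂f/∂d_o = (d_i/(d_o+d_i))² = 0.316;  ∂f/∂d_i = (d_o/(d_o+d_i))² = 0.192
δf = √((∂f/∂d_o · δd_o)² + (∂f/∂d_i · δd_i)²) = √(0.0653 + 0.0369) = 0.320 cm

0.320 cm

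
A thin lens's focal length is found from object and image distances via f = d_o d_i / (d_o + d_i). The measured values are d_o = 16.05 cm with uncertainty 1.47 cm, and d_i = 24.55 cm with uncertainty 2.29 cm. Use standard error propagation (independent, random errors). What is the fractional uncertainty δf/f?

0.0665

∂f/∂d_o = (d_i/(d_o+d_i))² = 0.366;  ∂f/∂d_i = (d_o/(d_o+d_i))² = 0.156
δf = √((∂f/∂d_o · δd_o)² + (∂f/∂d_i · δd_i)²) = √(0.289 + 0.128) = 0.646 cm
f = 9.705 cm, so δf/f = 0.646/9.705 = 0.0665.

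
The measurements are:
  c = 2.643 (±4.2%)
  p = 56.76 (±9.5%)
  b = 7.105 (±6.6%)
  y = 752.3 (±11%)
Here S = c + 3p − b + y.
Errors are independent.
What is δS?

S is a linear combination, so absolute uncertainties add in quadrature:
  (δc)² = 0.0123;  (3·δp)² = 262;  (δb)² = 0.220;  (δy)² = 6850
δS = √(7110) = 84.3

84.3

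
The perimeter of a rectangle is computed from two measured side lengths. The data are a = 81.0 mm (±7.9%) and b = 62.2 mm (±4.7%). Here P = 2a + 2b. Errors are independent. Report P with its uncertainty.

Absolute uncertainties add in quadrature for a linear combination:
  (2·δa)² = 164;  (2·δb)² = 34.2
δP = √(198) = 14.1 mm
P = 286 mm.

286 ± 14.1 mm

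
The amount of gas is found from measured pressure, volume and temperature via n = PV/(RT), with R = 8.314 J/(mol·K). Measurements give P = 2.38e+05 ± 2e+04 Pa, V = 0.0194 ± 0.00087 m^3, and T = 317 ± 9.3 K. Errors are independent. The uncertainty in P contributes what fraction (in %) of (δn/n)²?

71.1%

(δn/n)² = (1·δP/P)² + (1·δV/V)² + (-1·δT/T)²
  P term: (1×0.0840)² = 0.00706
  V term: (1×0.0448)² = 0.00201
  T term: (-1×0.0293)² = 0.000861
Total = 0.00993. Share from P = 0.00706/0.00993 = 0.711.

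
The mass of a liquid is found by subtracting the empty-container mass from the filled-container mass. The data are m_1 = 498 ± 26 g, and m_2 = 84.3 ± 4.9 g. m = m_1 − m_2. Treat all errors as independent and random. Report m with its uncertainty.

414 ± 26.5 g

Absolute uncertainties add in quadrature for a linear combination:
  (δm_1)² = 676;  (δm_2)² = 24.0
δm = √(700) = 26.5 g
m = 414 g.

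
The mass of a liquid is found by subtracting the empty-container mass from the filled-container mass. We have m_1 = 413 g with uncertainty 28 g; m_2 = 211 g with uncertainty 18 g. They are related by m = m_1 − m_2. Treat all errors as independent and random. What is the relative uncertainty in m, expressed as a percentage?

16.5%

Each term contributes (cᵢ δxᵢ)² to (δm)²:
  (δm_1)² = 784;  (δm_2)² = 324
δm = √(1110) = 33.3 g
m = 202 g, so δm/m = 33.3/202 = 0.165.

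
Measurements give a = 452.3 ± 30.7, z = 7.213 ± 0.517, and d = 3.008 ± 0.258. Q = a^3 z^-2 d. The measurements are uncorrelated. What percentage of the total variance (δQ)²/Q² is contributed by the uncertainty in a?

59.8%

(δQ/Q)² = (3·δa/a)² + (-2·δz/z)² + (1·δd/d)²
  a term: (3×0.0679)² = 0.0415
  z term: (-2×0.0717)² = 0.0205
  d term: (1×0.0858)² = 0.00736
Total = 0.0694. Share from a = 0.0415/0.0694 = 0.598.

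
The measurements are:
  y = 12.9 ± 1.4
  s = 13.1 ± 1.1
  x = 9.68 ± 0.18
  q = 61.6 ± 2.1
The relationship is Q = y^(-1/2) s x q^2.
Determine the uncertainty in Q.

16400

Products/powers → add relative errors in quadrature, weighted by exponent:
  (−½·δy/y)² = (-0.5×0.109)² = 0.00294;  (1·δs/s)² = (1×0.0840)² = 0.00705;  (1·δx/x)² = (1×0.0186)² = 0.000346;  (2·δq/q)² = (2×0.0341)² = 0.00465
δQ/Q = √(0.0150) = 0.122
Q = 1.34e+05, so δQ = 0.122 × 1.34e+05 = 16400.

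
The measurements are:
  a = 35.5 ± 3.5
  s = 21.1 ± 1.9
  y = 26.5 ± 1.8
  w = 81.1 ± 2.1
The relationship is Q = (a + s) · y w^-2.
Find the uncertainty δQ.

0.0252

Let u = a + s = 56.6. δu = √(δa² + δs²) = √(12.2 + 3.61) = 3.98, so δu/u = 0.0704.
Q is then a monomial in u, y, w:
δQ/Q = √((δu/u)² + (1·δy/y)² + (-2·δw/w)²) = √(0.00495 + 0.00461 + 0.00268) = 0.111
Q = 0.228, so δQ = 0.111 × 0.228 = 0.0252.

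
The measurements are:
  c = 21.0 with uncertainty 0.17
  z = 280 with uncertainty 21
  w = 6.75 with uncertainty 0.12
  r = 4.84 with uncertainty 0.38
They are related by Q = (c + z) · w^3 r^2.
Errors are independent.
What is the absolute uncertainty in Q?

3.9e+05

Let u = c + z = 301. δu = √(δc² + δz²) = √(0.0289 + 441) = 21.0, so δu/u = 0.0698.
Q is then a monomial in u, w, r:
δQ/Q = √((δu/u)² + (3·δw/w)² + (2·δr/r)²) = √(0.00487 + 0.00284 + 0.0247) = 0.180
Q = 2.17e+06, so δQ = 0.180 × 2.17e+06 = 3.9e+05.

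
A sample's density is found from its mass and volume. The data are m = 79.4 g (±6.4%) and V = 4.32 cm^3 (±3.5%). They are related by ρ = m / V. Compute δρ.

For a monomial ρ ∝ m, V^-1, fractional errors add in quadrature:
  (1·δm/m)² = (1×0.0640)² = 0.00410;  (-1·δV/V)² = (-1×0.0350)² = 0.00123
δρ/ρ = √(0.00532) = 0.0729
ρ = 18.4 g/cm^3, so δρ = 0.0729 × 18.4 = 1.34 g/cm^3.

1.34 g/cm^3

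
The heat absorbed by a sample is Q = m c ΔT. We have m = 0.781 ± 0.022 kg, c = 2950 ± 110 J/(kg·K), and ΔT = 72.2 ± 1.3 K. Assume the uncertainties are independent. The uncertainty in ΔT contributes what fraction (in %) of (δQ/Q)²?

12.9%

(δQ/Q)² = (1·δm/m)² + (1·δc/c)² + (1·δΔT/ΔT)²
  m term: (1×0.0282)² = 0.000793
  c term: (1×0.0373)² = 0.00139
  ΔT term: (1×0.0180)² = 0.000324
Total = 0.00251. Share from ΔT = 0.000324/0.00251 = 0.129.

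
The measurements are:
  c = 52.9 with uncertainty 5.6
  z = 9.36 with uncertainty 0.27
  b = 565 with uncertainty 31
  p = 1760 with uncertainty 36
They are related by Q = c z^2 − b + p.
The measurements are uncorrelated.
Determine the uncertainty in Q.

561

Let w = c·z^2 = 4630. δw/w = √((1·δc/c)² + (2·δz/z)²) = √(0.0112 + 0.00333) = 0.121, so δw = 559.
Q = w − b + p: δQ = √(δw² + δb² + δp²) = √(3.12e+05 + 961 + 1300) = 561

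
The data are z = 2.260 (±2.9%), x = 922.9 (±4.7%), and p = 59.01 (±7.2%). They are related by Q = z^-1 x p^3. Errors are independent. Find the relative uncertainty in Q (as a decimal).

0.223

Q is a product of powers, so relative uncertainties combine in quadrature:
  (-1·δz/z)² = (-1×0.0290)² = 0.000841;  (1·δx/x)² = (1×0.0470)² = 0.00221;  (3·δp/p)² = (3×0.0720)² = 0.0467
δQ/Q = √(0.0497) = 0.223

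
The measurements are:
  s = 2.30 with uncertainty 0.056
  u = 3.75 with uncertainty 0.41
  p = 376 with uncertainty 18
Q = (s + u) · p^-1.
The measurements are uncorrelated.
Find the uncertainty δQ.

0.00134

Let w = s + u = 6.05. δw = √(δs² + δu²) = √(0.00314 + 0.168) = 0.414, so δw/w = 0.0684.
Q is then a monomial in w, p:
δQ/Q = √((δw/w)² + (-1·δp/p)²) = √(0.00468 + 0.00229) = 0.0835
Q = 0.0161, so δQ = 0.0835 × 0.0161 = 0.00134.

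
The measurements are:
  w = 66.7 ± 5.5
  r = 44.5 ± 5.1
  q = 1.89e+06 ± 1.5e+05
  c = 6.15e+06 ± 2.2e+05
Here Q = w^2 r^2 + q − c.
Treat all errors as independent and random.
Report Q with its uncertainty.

Let p = w^2·r^2 = 8.81e+06. δp/p = √((2·δw/w)² + (2·δr/r)²) = √(0.0272 + 0.0525) = 0.282, so δp = 2.49e+06.
Q = p + q − c: δQ = √(δp² + δq² + δc²) = √(6.19e+12 + 2.25e+10 + 4.84e+10) = 2.5e+06
Q = 4.55e+06.

(4.55 ± 2.50) × 10^6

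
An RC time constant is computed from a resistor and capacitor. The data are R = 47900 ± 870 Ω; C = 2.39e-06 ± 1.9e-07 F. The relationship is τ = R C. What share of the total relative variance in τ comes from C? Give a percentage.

95.0%

(δτ/τ)² = (1·δR/R)² + (1·δC/C)²
  R term: (1×0.0182)² = 0.000330
  C term: (1×0.0795)² = 0.00632
Total = 0.00665. Share from C = 0.00632/0.00665 = 0.950.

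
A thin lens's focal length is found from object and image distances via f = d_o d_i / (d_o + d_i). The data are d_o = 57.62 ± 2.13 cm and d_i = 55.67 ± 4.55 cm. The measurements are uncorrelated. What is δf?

∂f/∂d_o = (d_i/(d_o+d_i))² = 0.241;  ∂f/∂d_i = (d_o/(d_o+d_i))² = 0.259
δf = √((∂f/∂d_o · δd_o)² + (∂f/∂d_i · δd_i)²) = √(0.265 + 1.39) = 1.28 cm

1.28 cm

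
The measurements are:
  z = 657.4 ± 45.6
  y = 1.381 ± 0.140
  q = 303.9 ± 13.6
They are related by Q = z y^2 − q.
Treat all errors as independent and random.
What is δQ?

269

Let p = z·y^2 = 1254. δp/p = √((1·δz/z)² + (2·δy/y)²) = √(0.00481 + 0.0411) = 0.214, so δp = 269.
Q = p − q: δQ = √(δp² + δq²) = √(72200 + 185) = 269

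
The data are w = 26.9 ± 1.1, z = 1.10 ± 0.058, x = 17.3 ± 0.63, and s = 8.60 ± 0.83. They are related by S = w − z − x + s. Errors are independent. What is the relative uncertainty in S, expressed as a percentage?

Each term contributes (cᵢ δxᵢ)² to (δS)²:
  (δw)² = 1.21;  (δz)² = 0.00336;  (δx)² = 0.397;  (δs)² = 0.689
δS = √(2.30) = 1.52
S = 17.1, so δS/S = 1.52/17.1 = 0.0887.

8.87%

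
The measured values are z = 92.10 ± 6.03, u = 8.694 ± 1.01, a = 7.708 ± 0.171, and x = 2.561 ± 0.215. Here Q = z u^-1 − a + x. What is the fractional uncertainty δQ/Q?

Let p = z·u^-1 = 10.59. δp/p = √((1·δz/z)² + (-1·δu/u)²) = √(0.00429 + 0.0135) = 0.133, so δp = 1.41.
Q = p − a + x: δQ = √(δp² + δa² + δx²) = √(2.00 + 0.0292 + 0.0462) = 1.44
Q = 5.447, so δQ/Q = 1.44/5.447 = 0.264.

0.264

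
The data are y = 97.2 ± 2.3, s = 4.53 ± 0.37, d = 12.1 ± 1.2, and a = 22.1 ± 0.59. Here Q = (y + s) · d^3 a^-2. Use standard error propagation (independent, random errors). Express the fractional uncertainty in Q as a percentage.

Let u = y + s = 102. δu = √(δy² + δs²) = √(5.29 + 0.137) = 2.33, so δu/u = 0.0229.
Q is then a monomial in u, d, a:
δQ/Q = √((δu/u)² + (3·δd/d)² + (-2·δa/a)²) = √(0.000524 + 0.0885 + 0.00285) = 0.303

30.3%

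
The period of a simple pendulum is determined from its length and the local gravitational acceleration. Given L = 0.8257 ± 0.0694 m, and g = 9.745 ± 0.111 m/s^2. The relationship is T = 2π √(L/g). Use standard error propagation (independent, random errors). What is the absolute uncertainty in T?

0.0776 s

Products/powers → add relative errors in quadrature, weighted by exponent:
  (½·δL/L)² = (0.5×0.0840)² = 0.00177;  (−½·δg/g)² = (-0.5×0.0114)² = 3.24e-05
δT/T = √(0.00180) = 0.0424
T = 1.829 s, so δT = 0.0424 × 1.829 = 0.0776 s.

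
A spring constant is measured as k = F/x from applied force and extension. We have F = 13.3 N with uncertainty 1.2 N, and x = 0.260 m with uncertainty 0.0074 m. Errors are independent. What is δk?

4.84 N/m

For a monomial k ∝ F, x^-1, fractional errors add in quadrature:
  (1·δF/F)² = (1×0.0902)² = 0.00814;  (-1·δx/x)² = (-1×0.0285)² = 0.000810
δk/k = √(0.00895) = 0.0946
k = 51.2 N/m, so δk = 0.0946 × 51.2 = 4.84 N/m.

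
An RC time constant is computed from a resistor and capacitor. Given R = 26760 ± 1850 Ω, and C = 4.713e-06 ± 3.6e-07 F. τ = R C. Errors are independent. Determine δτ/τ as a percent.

10.3%

Relative error in a monomial: (δτ/τ)² = Σ (nᵢ · δxᵢ/xᵢ)².
  (1·δR/R)² = (1×0.0691)² = 0.00478;  (1·δC/C)² = (1×0.0764)² = 0.00583
δτ/τ = √(0.0106) = 0.103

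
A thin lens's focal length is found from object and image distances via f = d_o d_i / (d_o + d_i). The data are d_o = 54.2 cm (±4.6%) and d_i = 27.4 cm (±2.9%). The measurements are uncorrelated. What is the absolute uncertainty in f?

0.449 cm

∂f/∂d_o = (d_i/(d_o+d_i))² = 0.113;  ∂f/∂d_i = (d_o/(d_o+d_i))² = 0.441
δf = √((∂f/∂d_o · δd_o)² + (∂f/∂d_i · δd_i)²) = √(0.0790 + 0.123) = 0.449 cm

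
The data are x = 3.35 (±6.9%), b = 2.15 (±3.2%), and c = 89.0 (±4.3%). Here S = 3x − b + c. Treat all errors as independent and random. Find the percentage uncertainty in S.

4.01%

S is a linear combination, so absolute uncertainties add in quadrature:
  (3·δx)² = 0.481;  (δb)² = 0.00473;  (δc)² = 14.6
δS = √(15.1) = 3.89
S = 96.9, so δS/S = 3.89/96.9 = 0.0401.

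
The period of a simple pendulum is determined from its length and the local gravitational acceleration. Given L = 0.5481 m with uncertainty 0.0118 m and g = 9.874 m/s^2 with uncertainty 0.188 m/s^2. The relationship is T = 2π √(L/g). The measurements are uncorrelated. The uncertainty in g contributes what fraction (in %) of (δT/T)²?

(δT/T)² = (½·δL/L)² + (−½·δg/g)²
  L term: (0.5×0.0215)² = 0.000116
  g term: (-0.5×0.0190)² = 9.06e-05
Total = 0.000207. Share from g = 9.06e-05/0.000207 = 0.439.

43.9%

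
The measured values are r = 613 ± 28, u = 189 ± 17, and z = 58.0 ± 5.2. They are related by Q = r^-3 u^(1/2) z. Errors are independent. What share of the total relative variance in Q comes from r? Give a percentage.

65.1%

(δQ/Q)² = (-3·δr/r)² + (½·δu/u)² + (1·δz/z)²
  r term: (-3×0.0457)² = 0.0188
  u term: (0.5×0.0899)² = 0.00202
  z term: (1×0.0897)² = 0.00804
Total = 0.0288. Share from r = 0.0188/0.0288 = 0.651.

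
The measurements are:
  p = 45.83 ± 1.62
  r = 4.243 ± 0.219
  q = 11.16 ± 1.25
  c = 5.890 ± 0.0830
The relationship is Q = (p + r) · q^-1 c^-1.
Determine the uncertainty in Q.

0.0895

Let u = p + r = 50.07. δu = √(δp² + δr²) = √(2.62 + 0.0480) = 1.63, so δu/u = 0.0326.
Q is then a monomial in u, q, c:
δQ/Q = √((δu/u)² + (-1·δq/q)² + (-1·δc/c)²) = √(0.00107 + 0.0125 + 0.000199) = 0.118
Q = 0.7618, so δQ = 0.118 × 0.7618 = 0.0895.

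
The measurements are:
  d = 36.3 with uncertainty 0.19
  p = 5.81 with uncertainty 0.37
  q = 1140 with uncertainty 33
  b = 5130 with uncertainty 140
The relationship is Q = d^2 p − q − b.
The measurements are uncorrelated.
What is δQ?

Let w = d^2·p = 7660. δw/w = √((2·δd/d)² + (1·δp/p)²) = √(0.000110 + 0.00406) = 0.0645, so δw = 494.
Q = w − q − b: δQ = √(δw² + δq² + δb²) = √(2.44e+05 + 1090 + 19600) = 515

515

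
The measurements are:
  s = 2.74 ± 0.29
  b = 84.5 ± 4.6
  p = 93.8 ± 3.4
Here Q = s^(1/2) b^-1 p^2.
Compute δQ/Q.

0.105

Since Q is a product/quotient, work with relative uncertainties:
  (½·δs/s)² = (0.5×0.106)² = 0.00280;  (-1·δb/b)² = (-1×0.0544)² = 0.00296;  (2·δp/p)² = (2×0.0362)² = 0.00526
δQ/Q = √(0.0110) = 0.105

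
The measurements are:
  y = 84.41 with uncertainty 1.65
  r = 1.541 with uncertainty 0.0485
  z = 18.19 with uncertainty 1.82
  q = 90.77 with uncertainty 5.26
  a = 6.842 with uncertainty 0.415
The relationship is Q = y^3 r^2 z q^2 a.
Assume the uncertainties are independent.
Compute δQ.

2.72e+11

For a monomial Q ∝ y^3, r^2, z, q^2, a, fractional errors add in quadrature:
  (3·δy/y)² = (3×0.0195)² = 0.00344;  (2·δr/r)² = (2×0.0315)² = 0.00396;  (1·δz/z)² = (1×0.100)² = 0.0100;  (2·δq/q)² = (2×0.0579)² = 0.0134;  (1·δa/a)² = (1×0.0607)² = 0.00368
δQ/Q = √(0.0345) = 0.186
Q = 1.464e+12, so δQ = 0.186 × 1.464e+12 = 2.72e+11.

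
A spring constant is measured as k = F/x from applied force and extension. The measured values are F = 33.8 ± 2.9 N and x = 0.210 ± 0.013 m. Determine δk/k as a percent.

Since k is a product/quotient, work with relative uncertainties:
  (1·δF/F)² = (1×0.0858)² = 0.00736;  (-1·δx/x)² = (-1×0.0619)² = 0.00383
δk/k = √(0.0112) = 0.106

10.6%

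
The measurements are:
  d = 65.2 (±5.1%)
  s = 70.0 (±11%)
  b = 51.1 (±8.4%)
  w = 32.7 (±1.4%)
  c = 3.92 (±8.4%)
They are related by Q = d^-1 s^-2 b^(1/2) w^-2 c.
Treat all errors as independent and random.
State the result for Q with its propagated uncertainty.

(8.20 ± 2.02) × 10^-8

Since Q is a product/quotient, work with relative uncertainties:
  (-1·δd/d)² = (-1×0.0510)² = 0.00260;  (-2·δs/s)² = (-2×0.110)² = 0.0484;  (½·δb/b)² = (0.5×0.0840)² = 0.00176;  (-2·δw/w)² = (-2×0.0140)² = 0.000784;  (1·δc/c)² = (1×0.0840)² = 0.00706
δQ/Q = √(0.0606) = 0.246
Q = 8.2e-08, so δQ = 0.246 × 8.2e-08 = 2.02e-08.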